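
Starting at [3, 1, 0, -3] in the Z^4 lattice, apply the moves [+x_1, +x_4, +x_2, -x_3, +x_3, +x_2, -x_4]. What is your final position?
(4, 3, 0, -3)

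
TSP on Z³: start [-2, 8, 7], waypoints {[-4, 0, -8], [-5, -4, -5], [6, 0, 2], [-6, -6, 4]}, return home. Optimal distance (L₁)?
82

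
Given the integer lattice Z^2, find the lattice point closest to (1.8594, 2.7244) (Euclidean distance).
(2, 3)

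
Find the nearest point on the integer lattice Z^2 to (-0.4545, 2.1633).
(0, 2)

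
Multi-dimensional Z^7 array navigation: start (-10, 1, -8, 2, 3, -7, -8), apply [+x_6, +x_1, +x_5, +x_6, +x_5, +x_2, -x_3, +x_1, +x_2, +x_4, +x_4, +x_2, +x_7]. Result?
(-8, 4, -9, 4, 5, -5, -7)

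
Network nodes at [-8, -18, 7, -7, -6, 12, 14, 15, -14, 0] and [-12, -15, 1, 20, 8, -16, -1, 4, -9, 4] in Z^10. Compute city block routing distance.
117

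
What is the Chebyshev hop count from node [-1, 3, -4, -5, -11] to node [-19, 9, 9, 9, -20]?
18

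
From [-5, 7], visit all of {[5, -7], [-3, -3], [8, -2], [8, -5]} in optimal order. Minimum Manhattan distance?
32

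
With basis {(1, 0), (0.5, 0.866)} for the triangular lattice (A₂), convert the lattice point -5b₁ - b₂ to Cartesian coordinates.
(-5.5, -0.866)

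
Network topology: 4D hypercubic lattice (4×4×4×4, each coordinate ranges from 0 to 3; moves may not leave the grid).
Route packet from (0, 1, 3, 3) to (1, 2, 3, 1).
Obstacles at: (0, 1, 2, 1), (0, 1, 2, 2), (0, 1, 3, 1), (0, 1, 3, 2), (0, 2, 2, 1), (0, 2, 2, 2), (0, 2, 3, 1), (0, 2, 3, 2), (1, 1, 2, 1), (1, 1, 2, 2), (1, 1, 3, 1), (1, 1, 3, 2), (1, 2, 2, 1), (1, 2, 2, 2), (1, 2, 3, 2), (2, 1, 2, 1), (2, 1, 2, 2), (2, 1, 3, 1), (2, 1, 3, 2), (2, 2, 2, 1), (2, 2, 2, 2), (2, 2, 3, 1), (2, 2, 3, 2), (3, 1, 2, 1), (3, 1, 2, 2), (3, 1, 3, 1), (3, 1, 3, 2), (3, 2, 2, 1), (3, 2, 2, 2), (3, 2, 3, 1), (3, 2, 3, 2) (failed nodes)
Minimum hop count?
6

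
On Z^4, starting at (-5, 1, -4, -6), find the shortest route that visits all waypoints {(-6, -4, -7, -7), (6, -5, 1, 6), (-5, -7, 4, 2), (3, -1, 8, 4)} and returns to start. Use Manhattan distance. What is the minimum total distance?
102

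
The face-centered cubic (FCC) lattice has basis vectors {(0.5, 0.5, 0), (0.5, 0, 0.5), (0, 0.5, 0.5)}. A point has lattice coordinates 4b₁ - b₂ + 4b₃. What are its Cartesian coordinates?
(1.5, 4, 1.5)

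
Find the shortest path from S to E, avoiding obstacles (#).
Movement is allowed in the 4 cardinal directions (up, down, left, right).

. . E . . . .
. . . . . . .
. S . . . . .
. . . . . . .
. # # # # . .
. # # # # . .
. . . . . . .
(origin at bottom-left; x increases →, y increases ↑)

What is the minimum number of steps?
3
(one shortest path: (1, 4) → (2, 4) → (2, 5) → (2, 6))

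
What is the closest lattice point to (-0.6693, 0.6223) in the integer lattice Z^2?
(-1, 1)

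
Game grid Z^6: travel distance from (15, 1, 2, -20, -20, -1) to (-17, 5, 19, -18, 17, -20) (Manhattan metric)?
111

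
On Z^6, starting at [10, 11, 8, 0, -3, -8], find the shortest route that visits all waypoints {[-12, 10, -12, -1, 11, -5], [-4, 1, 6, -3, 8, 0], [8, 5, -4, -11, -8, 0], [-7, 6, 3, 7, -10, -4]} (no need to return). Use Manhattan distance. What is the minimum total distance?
179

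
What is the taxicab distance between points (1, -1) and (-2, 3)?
7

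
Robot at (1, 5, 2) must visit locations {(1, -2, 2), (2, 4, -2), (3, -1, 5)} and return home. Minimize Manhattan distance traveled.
32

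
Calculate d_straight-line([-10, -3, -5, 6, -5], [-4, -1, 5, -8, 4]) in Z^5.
20.4206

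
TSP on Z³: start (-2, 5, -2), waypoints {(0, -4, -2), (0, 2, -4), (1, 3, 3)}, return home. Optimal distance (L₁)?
38
(one optimal route: (-2, 5, -2) → (0, -4, -2) → (0, 2, -4) → (1, 3, 3) → (-2, 5, -2))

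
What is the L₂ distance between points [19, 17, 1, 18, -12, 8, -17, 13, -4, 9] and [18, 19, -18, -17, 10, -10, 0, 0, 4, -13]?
58.3524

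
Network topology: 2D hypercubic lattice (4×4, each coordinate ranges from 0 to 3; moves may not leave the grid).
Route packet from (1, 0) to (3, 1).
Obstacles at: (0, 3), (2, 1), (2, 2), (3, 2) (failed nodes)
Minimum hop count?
3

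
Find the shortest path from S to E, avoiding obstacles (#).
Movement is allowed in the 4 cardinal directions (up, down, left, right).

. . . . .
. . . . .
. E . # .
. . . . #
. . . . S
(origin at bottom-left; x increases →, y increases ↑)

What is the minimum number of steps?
5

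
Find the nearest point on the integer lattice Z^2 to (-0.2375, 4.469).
(0, 4)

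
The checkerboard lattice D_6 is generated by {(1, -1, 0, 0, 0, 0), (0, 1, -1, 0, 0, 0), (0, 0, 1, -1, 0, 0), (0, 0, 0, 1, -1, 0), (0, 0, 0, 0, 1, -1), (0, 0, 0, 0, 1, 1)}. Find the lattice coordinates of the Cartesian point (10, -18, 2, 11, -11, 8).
10b₁ - 8b₂ - 6b₃ + 5b₄ - 7b₅ + b₆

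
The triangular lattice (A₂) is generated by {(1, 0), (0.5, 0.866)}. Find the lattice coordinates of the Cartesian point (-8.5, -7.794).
-4b₁ - 9b₂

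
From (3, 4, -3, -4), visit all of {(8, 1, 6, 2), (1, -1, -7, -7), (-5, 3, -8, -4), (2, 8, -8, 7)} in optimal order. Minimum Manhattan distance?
83
(one optimal route: (3, 4, -3, -4) → (1, -1, -7, -7) → (-5, 3, -8, -4) → (2, 8, -8, 7) → (8, 1, 6, 2))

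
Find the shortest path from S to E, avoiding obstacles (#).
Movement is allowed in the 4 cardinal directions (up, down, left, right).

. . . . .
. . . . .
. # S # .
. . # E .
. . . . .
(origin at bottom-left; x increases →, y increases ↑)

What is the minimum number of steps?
6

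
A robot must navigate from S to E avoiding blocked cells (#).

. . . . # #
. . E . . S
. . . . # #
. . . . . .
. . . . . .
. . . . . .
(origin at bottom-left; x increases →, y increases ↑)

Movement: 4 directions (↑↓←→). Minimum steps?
3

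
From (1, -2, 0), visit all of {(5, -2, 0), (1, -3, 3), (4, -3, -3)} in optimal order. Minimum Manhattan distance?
17
(one optimal route: (1, -2, 0) → (1, -3, 3) → (5, -2, 0) → (4, -3, -3))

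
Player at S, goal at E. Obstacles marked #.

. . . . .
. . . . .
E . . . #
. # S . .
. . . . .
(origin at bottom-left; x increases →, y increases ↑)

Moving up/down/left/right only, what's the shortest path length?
3
(one shortest path: (2, 1) → (2, 2) → (1, 2) → (0, 2))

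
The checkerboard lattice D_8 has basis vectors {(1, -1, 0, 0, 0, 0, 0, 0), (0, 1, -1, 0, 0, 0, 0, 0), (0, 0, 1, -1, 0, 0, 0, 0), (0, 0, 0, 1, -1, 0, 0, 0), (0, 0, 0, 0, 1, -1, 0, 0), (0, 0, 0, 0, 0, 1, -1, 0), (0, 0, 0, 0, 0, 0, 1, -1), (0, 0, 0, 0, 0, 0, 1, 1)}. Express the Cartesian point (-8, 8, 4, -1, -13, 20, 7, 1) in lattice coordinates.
-8b₁ + 4b₃ + 3b₄ - 10b₅ + 10b₆ + 8b₇ + 9b₈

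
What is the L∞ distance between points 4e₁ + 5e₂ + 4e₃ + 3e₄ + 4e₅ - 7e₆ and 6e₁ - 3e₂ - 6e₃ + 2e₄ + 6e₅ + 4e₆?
11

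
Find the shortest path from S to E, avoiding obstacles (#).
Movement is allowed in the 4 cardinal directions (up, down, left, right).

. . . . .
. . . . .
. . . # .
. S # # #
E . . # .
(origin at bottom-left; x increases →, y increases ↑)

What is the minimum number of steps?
2
(one shortest path: (1, 1) → (0, 1) → (0, 0))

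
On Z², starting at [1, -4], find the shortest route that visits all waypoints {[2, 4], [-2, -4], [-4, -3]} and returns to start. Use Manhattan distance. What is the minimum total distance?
28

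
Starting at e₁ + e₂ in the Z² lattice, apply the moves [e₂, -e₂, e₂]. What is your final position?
(1, 2)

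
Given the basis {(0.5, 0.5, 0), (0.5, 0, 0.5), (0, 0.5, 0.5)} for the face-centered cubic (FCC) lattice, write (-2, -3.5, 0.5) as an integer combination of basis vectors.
-6b₁ + 2b₂ - b₃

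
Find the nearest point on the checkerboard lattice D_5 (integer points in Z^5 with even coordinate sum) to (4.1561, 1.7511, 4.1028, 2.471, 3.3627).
(4, 2, 4, 3, 3)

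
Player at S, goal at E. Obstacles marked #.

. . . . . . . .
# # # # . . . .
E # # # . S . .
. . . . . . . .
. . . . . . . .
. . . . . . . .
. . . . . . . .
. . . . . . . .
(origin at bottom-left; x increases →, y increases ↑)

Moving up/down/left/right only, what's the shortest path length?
7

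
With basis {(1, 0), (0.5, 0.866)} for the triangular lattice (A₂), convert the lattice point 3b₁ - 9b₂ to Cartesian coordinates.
(-1.5, -7.794)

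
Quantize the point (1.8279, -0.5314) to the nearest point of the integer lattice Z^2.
(2, -1)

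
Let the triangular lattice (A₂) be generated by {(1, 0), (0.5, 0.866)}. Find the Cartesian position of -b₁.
(-1, 0)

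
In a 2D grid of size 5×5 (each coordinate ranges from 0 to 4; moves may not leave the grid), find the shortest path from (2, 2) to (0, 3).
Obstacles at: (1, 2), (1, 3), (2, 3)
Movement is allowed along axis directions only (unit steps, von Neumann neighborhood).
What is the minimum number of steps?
5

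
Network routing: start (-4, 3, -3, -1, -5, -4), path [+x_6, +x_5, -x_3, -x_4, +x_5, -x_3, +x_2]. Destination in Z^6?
(-4, 4, -5, -2, -3, -3)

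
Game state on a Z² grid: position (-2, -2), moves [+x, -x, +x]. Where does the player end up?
(-1, -2)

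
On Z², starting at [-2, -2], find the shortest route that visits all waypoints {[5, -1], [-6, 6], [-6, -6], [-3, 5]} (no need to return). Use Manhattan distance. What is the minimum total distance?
38
(one optimal route: (-2, -2) → (5, -1) → (-3, 5) → (-6, 6) → (-6, -6))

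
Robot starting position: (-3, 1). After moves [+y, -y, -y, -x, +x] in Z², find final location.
(-3, 0)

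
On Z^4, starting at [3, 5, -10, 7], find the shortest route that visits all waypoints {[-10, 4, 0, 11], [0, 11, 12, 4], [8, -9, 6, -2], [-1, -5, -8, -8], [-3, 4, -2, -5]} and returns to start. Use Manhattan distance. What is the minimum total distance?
180
(one optimal route: (3, 5, -10, 7) → (-10, 4, 0, 11) → (-3, 4, -2, -5) → (-1, -5, -8, -8) → (8, -9, 6, -2) → (0, 11, 12, 4) → (3, 5, -10, 7))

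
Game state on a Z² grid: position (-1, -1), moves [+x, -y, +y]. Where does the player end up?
(0, -1)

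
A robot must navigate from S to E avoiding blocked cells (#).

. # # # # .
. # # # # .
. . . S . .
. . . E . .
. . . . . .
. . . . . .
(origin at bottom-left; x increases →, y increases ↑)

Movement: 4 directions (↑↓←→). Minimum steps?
1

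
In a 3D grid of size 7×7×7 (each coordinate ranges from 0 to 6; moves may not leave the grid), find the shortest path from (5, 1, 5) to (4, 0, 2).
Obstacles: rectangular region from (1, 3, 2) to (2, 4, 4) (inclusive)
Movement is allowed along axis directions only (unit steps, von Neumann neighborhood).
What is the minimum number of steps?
5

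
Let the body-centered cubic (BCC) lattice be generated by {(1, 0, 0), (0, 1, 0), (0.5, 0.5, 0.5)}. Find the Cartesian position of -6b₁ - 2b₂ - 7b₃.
(-9.5, -5.5, -3.5)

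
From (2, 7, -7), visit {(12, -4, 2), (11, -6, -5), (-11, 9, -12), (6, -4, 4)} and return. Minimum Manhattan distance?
108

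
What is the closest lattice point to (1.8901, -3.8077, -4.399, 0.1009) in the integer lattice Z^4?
(2, -4, -4, 0)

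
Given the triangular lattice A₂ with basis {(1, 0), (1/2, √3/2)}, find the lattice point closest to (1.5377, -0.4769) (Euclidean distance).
(1.5, -0.866)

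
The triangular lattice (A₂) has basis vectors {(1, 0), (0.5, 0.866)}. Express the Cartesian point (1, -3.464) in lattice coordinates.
3b₁ - 4b₂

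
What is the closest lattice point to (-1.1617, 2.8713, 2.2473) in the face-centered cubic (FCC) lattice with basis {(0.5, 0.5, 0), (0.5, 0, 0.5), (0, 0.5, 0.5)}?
(-1, 3, 2)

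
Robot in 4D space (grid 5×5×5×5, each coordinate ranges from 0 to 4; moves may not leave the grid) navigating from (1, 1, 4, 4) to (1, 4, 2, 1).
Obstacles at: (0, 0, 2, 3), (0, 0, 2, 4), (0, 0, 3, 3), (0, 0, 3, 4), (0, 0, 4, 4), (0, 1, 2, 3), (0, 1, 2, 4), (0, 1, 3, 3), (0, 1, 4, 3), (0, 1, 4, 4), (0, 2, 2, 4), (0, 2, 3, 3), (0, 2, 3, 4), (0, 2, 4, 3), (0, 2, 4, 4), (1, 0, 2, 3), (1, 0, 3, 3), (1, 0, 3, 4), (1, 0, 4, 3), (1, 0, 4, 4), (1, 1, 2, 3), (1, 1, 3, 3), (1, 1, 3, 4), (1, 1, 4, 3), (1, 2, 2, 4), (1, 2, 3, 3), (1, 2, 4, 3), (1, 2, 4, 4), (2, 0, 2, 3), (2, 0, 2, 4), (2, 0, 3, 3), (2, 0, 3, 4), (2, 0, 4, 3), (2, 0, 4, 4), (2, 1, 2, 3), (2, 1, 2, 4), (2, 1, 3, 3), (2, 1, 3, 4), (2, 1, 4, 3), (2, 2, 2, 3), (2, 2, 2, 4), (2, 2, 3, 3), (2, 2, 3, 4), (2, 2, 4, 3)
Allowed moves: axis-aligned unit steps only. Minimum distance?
10
(one shortest path: (1, 1, 4, 4) → (2, 1, 4, 4) → (2, 2, 4, 4) → (2, 3, 4, 4) → (1, 3, 4, 4) → (1, 4, 4, 4) → (1, 4, 3, 4) → (1, 4, 2, 4) → (1, 4, 2, 3) → (1, 4, 2, 2) → (1, 4, 2, 1))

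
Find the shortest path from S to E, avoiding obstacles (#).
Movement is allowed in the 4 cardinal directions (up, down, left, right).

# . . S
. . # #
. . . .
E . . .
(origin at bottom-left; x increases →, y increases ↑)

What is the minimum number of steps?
6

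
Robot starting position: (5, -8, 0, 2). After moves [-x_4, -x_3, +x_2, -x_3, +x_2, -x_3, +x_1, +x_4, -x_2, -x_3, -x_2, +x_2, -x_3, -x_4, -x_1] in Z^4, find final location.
(5, -7, -5, 1)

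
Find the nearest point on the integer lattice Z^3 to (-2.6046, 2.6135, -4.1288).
(-3, 3, -4)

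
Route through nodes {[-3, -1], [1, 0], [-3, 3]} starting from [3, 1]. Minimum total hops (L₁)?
12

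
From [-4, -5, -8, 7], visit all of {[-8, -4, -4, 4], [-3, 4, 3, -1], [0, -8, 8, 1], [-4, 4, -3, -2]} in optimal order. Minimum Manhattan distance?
61
(one optimal route: (-4, -5, -8, 7) → (-8, -4, -4, 4) → (-4, 4, -3, -2) → (-3, 4, 3, -1) → (0, -8, 8, 1))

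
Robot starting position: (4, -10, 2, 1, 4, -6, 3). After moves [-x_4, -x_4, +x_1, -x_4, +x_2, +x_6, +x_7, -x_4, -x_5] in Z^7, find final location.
(5, -9, 2, -3, 3, -5, 4)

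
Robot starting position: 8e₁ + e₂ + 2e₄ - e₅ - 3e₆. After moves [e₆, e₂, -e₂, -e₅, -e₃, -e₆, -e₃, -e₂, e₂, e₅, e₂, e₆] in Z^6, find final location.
(8, 2, -2, 2, -1, -2)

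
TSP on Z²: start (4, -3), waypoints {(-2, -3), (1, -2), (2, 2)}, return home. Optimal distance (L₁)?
22
(one optimal route: (4, -3) → (-2, -3) → (1, -2) → (2, 2) → (4, -3))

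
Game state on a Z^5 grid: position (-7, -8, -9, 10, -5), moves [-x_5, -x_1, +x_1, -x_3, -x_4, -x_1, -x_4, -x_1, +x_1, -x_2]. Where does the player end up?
(-8, -9, -10, 8, -6)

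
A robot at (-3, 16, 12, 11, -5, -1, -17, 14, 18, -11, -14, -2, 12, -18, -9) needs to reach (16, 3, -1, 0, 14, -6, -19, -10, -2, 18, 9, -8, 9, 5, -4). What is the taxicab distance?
215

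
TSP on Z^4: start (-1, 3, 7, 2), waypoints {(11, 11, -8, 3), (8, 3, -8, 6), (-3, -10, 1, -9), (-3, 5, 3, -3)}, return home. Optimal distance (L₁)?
134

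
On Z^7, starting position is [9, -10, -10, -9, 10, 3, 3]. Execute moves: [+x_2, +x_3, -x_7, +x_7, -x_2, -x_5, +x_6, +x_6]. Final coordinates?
(9, -10, -9, -9, 9, 5, 3)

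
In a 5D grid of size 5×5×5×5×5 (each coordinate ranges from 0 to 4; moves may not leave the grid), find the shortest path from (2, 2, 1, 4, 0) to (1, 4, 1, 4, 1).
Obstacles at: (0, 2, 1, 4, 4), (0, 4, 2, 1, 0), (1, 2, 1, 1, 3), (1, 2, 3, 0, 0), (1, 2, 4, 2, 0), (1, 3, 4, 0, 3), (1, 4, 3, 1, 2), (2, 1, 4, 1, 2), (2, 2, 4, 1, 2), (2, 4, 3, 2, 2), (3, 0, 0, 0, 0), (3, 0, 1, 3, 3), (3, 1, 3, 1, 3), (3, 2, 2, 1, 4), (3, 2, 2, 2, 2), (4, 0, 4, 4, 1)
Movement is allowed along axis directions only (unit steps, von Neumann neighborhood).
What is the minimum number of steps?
4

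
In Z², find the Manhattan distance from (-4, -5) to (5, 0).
14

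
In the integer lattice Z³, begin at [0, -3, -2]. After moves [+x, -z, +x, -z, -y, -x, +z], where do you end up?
(1, -4, -3)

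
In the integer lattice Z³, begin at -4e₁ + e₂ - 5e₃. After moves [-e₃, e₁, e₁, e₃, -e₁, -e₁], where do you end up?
(-4, 1, -5)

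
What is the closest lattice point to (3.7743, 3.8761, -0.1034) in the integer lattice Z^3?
(4, 4, 0)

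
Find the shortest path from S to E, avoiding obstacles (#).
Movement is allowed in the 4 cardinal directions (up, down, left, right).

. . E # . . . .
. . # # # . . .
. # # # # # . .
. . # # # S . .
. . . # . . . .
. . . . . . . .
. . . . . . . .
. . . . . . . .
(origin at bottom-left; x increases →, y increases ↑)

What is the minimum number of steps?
14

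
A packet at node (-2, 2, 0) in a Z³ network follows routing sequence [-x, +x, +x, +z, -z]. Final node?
(-1, 2, 0)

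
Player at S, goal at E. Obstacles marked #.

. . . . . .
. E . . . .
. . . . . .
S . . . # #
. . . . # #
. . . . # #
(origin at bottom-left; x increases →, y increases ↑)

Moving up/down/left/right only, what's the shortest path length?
3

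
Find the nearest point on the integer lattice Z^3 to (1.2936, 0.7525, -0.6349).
(1, 1, -1)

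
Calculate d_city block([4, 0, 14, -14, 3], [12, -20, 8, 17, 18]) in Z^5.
80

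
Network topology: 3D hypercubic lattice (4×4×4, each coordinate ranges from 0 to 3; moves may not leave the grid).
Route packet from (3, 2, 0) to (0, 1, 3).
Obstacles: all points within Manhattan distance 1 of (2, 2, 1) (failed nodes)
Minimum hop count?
7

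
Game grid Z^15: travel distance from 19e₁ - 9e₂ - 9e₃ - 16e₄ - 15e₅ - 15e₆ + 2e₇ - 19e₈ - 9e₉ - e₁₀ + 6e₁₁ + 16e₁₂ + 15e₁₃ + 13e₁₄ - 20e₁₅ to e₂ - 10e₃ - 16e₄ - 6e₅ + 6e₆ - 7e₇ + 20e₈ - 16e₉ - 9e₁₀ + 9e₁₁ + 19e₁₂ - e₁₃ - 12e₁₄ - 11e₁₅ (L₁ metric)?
179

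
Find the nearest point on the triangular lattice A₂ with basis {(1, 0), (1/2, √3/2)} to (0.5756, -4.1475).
(0.5, -4.33)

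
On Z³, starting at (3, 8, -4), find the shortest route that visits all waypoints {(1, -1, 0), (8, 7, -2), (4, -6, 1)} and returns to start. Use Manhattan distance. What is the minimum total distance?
52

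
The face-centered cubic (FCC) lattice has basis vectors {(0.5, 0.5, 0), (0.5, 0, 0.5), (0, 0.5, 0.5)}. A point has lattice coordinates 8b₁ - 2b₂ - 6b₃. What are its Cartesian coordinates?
(3, 1, -4)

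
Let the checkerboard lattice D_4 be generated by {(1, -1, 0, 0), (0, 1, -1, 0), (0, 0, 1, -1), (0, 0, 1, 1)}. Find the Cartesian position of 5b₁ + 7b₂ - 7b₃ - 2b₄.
(5, 2, -16, 5)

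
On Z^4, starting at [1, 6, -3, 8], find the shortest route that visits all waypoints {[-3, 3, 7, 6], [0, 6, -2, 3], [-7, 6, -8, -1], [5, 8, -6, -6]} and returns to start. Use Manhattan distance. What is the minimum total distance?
96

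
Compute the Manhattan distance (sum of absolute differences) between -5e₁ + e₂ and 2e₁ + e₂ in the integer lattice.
7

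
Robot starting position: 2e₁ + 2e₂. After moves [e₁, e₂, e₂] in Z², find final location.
(3, 4)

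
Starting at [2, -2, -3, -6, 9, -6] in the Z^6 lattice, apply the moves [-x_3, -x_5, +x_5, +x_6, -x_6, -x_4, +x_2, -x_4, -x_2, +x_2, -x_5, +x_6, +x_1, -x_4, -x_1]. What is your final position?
(2, -1, -4, -9, 8, -5)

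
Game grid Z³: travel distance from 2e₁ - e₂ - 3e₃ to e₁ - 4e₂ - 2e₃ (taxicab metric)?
5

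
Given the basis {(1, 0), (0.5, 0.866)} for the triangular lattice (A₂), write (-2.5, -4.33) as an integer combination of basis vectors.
-5b₂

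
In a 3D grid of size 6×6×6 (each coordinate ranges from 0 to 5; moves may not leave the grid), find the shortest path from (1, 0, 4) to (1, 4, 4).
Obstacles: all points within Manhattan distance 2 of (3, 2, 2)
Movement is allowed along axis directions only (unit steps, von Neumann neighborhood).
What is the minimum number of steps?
4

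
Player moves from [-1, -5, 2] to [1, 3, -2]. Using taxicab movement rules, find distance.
14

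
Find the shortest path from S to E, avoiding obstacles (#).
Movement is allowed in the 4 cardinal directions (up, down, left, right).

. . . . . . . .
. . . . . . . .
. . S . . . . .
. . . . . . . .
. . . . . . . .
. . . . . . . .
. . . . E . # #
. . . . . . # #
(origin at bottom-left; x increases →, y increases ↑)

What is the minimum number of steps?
6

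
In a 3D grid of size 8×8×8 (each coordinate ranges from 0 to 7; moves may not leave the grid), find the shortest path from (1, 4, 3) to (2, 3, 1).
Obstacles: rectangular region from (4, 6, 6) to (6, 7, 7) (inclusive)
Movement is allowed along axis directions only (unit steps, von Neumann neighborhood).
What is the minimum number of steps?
4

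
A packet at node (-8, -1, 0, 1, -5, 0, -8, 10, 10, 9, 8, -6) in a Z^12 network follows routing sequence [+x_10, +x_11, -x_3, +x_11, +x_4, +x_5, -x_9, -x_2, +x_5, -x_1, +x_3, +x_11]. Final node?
(-9, -2, 0, 2, -3, 0, -8, 10, 9, 10, 11, -6)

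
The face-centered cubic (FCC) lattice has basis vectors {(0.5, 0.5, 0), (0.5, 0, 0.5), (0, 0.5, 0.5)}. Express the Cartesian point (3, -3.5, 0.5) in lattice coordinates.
-b₁ + 7b₂ - 6b₃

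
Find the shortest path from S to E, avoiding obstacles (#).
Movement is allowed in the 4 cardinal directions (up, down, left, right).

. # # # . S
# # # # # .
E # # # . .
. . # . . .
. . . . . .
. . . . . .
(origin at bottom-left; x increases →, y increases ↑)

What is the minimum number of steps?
11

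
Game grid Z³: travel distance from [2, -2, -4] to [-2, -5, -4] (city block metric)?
7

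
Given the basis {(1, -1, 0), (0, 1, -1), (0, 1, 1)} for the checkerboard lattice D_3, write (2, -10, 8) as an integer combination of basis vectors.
2b₁ - 8b₂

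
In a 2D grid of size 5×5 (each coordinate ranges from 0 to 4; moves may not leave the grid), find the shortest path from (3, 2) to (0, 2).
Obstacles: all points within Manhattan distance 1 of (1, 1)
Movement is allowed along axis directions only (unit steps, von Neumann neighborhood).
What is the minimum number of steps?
5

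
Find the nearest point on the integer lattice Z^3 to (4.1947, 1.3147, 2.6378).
(4, 1, 3)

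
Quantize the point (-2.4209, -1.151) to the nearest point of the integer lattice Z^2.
(-2, -1)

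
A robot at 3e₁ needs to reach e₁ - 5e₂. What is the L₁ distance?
7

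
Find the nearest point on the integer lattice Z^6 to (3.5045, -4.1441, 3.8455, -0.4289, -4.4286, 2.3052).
(4, -4, 4, 0, -4, 2)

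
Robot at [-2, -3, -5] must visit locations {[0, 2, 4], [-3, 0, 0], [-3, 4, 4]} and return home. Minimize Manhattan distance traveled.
38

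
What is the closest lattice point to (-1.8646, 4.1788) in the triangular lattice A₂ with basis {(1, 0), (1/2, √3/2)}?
(-1.5, 4.33)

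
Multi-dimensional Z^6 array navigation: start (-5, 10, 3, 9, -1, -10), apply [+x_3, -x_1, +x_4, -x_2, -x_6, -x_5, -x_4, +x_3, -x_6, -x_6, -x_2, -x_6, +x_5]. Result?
(-6, 8, 5, 9, -1, -14)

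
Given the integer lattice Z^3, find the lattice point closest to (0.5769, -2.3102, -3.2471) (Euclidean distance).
(1, -2, -3)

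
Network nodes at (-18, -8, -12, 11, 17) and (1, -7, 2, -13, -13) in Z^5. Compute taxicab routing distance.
88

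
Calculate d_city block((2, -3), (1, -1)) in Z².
3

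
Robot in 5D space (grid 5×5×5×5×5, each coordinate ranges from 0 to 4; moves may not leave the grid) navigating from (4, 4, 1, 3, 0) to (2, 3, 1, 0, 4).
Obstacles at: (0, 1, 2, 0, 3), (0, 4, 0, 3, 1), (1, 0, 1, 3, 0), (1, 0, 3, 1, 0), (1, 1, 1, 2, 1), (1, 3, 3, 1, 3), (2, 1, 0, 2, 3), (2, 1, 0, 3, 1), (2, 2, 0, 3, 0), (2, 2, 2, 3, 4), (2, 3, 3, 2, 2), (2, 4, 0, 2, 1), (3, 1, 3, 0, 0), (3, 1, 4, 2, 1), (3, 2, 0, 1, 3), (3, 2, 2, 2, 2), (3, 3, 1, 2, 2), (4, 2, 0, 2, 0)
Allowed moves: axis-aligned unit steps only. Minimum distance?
10
(one shortest path: (4, 4, 1, 3, 0) → (3, 4, 1, 3, 0) → (2, 4, 1, 3, 0) → (2, 3, 1, 3, 0) → (2, 3, 1, 2, 0) → (2, 3, 1, 1, 0) → (2, 3, 1, 0, 0) → (2, 3, 1, 0, 1) → (2, 3, 1, 0, 2) → (2, 3, 1, 0, 3) → (2, 3, 1, 0, 4))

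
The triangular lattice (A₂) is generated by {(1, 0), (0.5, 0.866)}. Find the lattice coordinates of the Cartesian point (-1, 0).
-b₁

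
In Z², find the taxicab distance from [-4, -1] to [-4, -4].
3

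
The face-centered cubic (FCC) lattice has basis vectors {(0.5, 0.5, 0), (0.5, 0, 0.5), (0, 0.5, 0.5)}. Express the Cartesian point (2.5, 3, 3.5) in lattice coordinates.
2b₁ + 3b₂ + 4b₃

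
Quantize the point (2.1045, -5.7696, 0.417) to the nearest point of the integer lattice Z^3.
(2, -6, 0)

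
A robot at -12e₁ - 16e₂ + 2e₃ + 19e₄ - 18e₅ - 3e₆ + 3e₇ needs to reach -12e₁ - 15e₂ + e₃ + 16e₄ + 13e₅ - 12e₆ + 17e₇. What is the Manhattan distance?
59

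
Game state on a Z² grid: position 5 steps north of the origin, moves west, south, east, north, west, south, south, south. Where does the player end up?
(-1, 2)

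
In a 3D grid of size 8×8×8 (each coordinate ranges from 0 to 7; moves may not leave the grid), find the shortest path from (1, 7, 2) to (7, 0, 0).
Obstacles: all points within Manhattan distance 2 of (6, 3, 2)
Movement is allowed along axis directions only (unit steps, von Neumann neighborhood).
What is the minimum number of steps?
15
(one shortest path: (1, 7, 2) → (2, 7, 2) → (3, 7, 2) → (4, 7, 2) → (5, 7, 2) → (6, 7, 2) → (7, 7, 2) → (7, 6, 2) → (7, 5, 2) → (7, 5, 1) → (7, 4, 1) → (7, 4, 0) → (7, 3, 0) → (7, 2, 0) → (7, 1, 0) → (7, 0, 0))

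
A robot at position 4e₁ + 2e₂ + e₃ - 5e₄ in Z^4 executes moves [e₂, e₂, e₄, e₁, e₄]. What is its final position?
(5, 4, 1, -3)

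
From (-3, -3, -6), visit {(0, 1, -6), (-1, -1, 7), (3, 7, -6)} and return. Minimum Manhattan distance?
58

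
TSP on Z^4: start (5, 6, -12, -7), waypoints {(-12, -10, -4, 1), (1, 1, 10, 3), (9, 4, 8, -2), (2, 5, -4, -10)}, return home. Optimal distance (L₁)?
144
(one optimal route: (5, 6, -12, -7) → (9, 4, 8, -2) → (1, 1, 10, 3) → (-12, -10, -4, 1) → (2, 5, -4, -10) → (5, 6, -12, -7))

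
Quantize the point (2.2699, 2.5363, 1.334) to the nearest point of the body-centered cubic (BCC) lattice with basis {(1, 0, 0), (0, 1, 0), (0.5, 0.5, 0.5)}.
(2.5, 2.5, 1.5)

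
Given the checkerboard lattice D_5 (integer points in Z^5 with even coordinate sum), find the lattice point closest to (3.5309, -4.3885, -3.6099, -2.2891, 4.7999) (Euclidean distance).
(3, -4, -4, -2, 5)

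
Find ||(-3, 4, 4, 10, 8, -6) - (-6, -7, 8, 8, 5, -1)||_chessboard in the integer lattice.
11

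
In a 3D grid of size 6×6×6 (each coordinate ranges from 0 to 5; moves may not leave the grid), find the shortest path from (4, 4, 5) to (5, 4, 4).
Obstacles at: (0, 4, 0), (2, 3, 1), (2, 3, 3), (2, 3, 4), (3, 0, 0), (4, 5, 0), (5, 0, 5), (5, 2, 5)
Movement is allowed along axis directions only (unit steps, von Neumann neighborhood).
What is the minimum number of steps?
2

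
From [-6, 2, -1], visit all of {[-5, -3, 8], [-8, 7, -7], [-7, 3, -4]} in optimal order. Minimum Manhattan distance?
41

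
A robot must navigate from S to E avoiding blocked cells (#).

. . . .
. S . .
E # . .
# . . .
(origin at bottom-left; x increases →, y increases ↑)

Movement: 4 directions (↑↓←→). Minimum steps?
2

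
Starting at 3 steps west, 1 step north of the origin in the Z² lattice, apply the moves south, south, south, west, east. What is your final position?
(-3, -2)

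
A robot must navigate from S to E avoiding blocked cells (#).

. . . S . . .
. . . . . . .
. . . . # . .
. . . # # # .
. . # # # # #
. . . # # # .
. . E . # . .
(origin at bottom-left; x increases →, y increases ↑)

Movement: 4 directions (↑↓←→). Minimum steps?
9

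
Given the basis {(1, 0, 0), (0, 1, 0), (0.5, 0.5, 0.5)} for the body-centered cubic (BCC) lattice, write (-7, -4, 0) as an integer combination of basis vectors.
-7b₁ - 4b₂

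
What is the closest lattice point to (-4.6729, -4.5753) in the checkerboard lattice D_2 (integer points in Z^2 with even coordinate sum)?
(-5, -5)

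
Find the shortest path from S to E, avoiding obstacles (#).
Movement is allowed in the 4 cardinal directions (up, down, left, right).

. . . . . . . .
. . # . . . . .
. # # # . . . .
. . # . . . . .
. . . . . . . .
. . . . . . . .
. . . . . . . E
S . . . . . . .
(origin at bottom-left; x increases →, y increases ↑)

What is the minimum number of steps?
8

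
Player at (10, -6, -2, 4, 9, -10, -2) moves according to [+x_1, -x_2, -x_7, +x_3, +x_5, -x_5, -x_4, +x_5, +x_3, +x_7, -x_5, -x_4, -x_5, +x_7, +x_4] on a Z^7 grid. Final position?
(11, -7, 0, 3, 8, -10, -1)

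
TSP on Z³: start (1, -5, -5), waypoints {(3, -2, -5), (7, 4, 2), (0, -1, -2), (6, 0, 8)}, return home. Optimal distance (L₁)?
58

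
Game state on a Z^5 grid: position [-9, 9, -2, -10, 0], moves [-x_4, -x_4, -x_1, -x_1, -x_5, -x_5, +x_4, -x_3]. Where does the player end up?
(-11, 9, -3, -11, -2)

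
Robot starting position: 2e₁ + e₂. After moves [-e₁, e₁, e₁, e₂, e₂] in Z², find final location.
(3, 3)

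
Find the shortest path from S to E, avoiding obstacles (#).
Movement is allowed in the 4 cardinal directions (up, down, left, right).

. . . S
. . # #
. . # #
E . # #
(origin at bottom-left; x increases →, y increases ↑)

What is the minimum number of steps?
6
(one shortest path: (3, 3) → (2, 3) → (1, 3) → (0, 3) → (0, 2) → (0, 1) → (0, 0))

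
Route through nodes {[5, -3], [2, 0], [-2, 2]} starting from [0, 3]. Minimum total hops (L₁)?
15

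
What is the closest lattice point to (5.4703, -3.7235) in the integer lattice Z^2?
(5, -4)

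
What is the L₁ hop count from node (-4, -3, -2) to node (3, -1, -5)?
12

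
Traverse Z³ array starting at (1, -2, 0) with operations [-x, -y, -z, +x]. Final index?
(1, -3, -1)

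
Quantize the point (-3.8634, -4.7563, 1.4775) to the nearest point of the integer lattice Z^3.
(-4, -5, 1)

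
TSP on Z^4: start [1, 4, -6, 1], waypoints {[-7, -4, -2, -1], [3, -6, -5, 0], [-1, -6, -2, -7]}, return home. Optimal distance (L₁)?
64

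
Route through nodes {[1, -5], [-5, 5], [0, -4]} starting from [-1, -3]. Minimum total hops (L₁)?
20
(one optimal route: (-1, -3) → (1, -5) → (0, -4) → (-5, 5))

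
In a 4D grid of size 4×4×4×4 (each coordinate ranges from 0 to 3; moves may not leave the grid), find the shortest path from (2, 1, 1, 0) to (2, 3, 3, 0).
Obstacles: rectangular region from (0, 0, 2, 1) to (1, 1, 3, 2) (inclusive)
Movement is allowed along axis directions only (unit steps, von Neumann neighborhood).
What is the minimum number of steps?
4
(one shortest path: (2, 1, 1, 0) → (2, 2, 1, 0) → (2, 3, 1, 0) → (2, 3, 2, 0) → (2, 3, 3, 0))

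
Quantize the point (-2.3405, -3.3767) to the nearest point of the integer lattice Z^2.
(-2, -3)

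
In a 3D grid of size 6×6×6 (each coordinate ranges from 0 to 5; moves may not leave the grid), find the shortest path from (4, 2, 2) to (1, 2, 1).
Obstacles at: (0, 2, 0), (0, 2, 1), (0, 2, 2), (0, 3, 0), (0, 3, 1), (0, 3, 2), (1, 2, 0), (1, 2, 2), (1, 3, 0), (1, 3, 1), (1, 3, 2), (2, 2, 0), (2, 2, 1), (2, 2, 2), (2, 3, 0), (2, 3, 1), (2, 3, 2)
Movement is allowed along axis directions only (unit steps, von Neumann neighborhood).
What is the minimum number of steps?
6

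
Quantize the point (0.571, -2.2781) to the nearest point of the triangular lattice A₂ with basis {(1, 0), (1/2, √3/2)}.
(0.5, -2.598)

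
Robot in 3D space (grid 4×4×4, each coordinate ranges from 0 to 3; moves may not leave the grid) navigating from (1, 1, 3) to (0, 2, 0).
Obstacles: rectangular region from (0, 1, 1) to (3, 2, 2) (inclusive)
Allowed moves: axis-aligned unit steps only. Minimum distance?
7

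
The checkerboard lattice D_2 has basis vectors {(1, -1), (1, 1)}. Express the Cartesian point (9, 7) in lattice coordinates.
b₁ + 8b₂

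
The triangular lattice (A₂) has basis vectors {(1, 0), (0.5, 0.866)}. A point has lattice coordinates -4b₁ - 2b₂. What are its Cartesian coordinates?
(-5, -1.732)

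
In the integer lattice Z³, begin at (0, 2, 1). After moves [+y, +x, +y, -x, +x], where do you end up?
(1, 4, 1)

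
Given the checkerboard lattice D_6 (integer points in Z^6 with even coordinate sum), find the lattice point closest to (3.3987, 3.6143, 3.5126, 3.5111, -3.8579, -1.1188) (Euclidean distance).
(3, 4, 4, 4, -4, -1)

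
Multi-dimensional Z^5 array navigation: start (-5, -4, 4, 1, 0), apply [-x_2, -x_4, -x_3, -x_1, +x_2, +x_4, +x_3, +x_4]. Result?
(-6, -4, 4, 2, 0)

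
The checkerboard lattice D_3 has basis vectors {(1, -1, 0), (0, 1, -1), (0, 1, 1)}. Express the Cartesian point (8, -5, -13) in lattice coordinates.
8b₁ + 8b₂ - 5b₃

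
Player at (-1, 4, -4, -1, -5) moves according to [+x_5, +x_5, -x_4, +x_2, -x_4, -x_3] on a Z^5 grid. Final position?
(-1, 5, -5, -3, -3)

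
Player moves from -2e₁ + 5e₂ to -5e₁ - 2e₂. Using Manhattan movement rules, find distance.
10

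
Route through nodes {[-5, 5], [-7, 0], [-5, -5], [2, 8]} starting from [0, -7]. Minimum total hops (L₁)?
31
(one optimal route: (0, -7) → (-5, -5) → (-7, 0) → (-5, 5) → (2, 8))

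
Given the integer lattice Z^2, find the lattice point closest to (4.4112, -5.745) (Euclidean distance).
(4, -6)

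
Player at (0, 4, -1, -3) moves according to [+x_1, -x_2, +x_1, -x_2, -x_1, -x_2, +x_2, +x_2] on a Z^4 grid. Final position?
(1, 3, -1, -3)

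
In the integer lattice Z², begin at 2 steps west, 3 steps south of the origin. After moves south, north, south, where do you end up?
(-2, -4)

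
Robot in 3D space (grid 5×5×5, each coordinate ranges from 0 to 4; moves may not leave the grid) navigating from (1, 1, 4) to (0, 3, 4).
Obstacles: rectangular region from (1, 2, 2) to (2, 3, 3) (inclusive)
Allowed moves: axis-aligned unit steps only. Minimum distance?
3
(one shortest path: (1, 1, 4) → (0, 1, 4) → (0, 2, 4) → (0, 3, 4))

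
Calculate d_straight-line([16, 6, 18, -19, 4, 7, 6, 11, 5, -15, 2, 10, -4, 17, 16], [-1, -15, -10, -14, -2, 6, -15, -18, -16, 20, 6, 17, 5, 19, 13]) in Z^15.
68.4324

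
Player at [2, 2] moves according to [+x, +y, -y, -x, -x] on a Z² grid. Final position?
(1, 2)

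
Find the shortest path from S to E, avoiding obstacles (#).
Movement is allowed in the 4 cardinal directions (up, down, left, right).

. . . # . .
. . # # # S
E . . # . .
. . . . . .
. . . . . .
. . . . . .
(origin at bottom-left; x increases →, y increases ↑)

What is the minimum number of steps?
8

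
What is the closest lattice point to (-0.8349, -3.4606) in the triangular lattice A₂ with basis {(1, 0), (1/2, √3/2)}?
(-1, -3.464)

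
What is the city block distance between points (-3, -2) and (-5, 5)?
9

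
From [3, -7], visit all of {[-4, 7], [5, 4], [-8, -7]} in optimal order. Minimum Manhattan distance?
41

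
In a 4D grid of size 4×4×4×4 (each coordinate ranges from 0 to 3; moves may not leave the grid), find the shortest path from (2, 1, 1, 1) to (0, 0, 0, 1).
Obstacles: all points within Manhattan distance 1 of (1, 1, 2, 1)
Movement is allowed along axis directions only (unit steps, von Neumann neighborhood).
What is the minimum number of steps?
4
(one shortest path: (2, 1, 1, 1) → (2, 0, 1, 1) → (1, 0, 1, 1) → (0, 0, 1, 1) → (0, 0, 0, 1))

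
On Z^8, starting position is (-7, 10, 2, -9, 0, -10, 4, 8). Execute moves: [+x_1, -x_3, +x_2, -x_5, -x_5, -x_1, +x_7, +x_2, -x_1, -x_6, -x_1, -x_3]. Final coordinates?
(-9, 12, 0, -9, -2, -11, 5, 8)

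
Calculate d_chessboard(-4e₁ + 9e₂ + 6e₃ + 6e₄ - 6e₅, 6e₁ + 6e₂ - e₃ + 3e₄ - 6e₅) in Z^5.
10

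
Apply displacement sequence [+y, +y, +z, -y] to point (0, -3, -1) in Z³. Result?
(0, -2, 0)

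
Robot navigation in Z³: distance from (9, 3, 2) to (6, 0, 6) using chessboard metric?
4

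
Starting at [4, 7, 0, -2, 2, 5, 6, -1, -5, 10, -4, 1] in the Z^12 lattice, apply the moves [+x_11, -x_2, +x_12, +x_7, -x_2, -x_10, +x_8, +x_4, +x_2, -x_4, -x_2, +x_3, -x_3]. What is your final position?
(4, 5, 0, -2, 2, 5, 7, 0, -5, 9, -3, 2)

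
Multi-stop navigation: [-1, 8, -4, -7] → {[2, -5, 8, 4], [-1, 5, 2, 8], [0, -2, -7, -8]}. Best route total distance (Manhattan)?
70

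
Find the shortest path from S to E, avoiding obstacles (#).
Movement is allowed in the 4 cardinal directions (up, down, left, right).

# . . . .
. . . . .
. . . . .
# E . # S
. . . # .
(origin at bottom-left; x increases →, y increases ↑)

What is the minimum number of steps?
5
(one shortest path: (4, 1) → (4, 2) → (3, 2) → (2, 2) → (1, 2) → (1, 1))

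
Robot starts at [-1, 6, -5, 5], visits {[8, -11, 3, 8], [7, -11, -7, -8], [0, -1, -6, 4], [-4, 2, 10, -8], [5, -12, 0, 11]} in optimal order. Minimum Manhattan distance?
117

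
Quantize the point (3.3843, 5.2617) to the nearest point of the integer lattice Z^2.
(3, 5)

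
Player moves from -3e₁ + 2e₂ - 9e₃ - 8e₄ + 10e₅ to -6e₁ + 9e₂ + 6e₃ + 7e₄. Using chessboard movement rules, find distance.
15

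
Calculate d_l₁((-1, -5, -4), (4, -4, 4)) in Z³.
14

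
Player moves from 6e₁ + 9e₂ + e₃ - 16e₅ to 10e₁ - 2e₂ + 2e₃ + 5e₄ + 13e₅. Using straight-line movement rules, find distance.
31.686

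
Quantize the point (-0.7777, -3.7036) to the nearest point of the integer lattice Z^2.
(-1, -4)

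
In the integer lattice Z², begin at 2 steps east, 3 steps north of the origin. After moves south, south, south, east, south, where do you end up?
(3, -1)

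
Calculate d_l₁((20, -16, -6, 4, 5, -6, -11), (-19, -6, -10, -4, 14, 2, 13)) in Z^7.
102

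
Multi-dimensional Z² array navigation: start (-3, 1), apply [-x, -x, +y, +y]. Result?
(-5, 3)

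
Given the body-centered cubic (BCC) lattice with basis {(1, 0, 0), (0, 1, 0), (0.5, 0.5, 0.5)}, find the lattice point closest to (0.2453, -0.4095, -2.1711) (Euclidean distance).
(0.5, -0.5, -2.5)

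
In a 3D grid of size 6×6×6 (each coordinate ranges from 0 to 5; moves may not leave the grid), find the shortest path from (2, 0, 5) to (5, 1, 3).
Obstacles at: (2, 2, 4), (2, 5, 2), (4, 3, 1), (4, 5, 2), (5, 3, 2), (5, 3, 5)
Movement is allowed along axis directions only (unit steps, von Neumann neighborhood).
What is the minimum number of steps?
6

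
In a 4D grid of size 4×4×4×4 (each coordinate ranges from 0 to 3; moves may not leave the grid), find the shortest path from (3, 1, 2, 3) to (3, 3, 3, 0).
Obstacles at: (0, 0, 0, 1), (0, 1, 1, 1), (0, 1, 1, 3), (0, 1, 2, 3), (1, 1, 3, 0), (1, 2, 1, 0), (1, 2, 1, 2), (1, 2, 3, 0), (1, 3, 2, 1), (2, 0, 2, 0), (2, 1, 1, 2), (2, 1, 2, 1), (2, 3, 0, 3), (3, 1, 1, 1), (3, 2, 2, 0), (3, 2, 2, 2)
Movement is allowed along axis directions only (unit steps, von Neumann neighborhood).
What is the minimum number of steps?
6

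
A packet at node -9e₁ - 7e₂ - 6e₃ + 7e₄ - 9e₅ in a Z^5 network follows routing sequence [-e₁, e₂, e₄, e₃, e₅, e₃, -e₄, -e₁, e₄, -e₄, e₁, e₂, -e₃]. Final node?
(-10, -5, -5, 7, -8)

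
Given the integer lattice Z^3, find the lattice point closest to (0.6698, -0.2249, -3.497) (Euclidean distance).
(1, 0, -3)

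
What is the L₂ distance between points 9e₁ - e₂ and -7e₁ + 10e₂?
19.4165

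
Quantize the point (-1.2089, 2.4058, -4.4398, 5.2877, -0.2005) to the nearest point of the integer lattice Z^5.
(-1, 2, -4, 5, 0)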